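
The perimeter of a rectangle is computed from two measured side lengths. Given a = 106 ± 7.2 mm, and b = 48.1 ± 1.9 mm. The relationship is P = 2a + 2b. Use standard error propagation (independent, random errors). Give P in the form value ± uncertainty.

308 ± 14.9 mm

Sums and differences: (δP)² = Σ (cᵢ δxᵢ)².
  (2·δa)² = 207;  (2·δb)² = 14.4
δP = √(222) = 14.9 mm
P = 308 mm.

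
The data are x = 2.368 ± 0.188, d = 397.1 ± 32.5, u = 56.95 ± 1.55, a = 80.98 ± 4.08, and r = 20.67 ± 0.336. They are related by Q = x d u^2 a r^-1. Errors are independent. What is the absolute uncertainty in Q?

Since Q is a product/quotient, work with relative uncertainties:
  (1·δx/x)² = (1×0.0794)² = 0.00630;  (1·δd/d)² = (1×0.0818)² = 0.00670;  (2·δu/u)² = (2×0.0272)² = 0.00296;  (1·δa/a)² = (1×0.0504)² = 0.00254;  (-1·δr/r)² = (-1×0.0163)² = 0.000264
δQ/Q = √(0.0188) = 0.137
Q = 1.195e+07, so δQ = 0.137 × 1.195e+07 = 1.64e+06.

1.64e+06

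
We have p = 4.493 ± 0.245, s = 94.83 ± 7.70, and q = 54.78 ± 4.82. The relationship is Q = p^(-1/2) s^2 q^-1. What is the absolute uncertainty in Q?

Each factor contributes (exponent × relative error)² to (δQ/Q)²:
  (−½·δp/p)² = (-0.5×0.0545)² = 0.000743;  (2·δs/s)² = (2×0.0812)² = 0.0264;  (-1·δq/q)² = (-1×0.0880)² = 0.00774
δQ/Q = √(0.0349) = 0.187
Q = 77.45, so δQ = 0.187 × 77.45 = 14.5.

14.5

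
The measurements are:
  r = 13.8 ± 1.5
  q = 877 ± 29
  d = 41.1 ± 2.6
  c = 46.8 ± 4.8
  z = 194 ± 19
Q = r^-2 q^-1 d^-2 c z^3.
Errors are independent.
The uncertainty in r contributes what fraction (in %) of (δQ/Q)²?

29.3%

(δQ/Q)² = (-2·δr/r)² + (-1·δq/q)² + (-2·δd/d)² + (1·δc/c)² + (3·δz/z)²
  r term: (-2×0.109)² = 0.0473
  q term: (-1×0.0331)² = 0.00109
  d term: (-2×0.0633)² = 0.0160
  c term: (1×0.103)² = 0.0105
  z term: (3×0.0979)² = 0.0863
Total = 0.161. Share from r = 0.0473/0.161 = 0.293.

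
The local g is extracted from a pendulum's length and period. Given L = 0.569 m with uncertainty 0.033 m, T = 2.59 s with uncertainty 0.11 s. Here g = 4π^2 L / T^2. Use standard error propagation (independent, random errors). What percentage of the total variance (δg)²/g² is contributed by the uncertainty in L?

(δg/g)² = (1·δL/L)² + (-2·δT/T)²
  L term: (1×0.0580)² = 0.00336
  T term: (-2×0.0425)² = 0.00722
Total = 0.0106. Share from L = 0.00336/0.0106 = 0.318.

31.8%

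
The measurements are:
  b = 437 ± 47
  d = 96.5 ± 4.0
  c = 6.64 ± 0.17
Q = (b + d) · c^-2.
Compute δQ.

1.24

Let u = b + d = 534. δu = √(δb² + δd²) = √(2210 + 16.0) = 47.2, so δu/u = 0.0884.
Q is then a monomial in u, c:
δQ/Q = √((δu/u)² + (-2·δc/c)²) = √(0.00782 + 0.00262) = 0.102
Q = 12.1, so δQ = 0.102 × 12.1 = 1.24.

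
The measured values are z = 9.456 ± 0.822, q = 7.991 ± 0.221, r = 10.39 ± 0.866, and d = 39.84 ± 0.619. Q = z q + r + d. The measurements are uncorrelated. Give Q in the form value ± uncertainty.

125.8 ± 6.97

Let p = z·q = 75.56. δp/p = √((1·δz/z)² + (1·δq/q)²) = √(0.00756 + 0.000765) = 0.0912, so δp = 6.89.
Q = p + r + d: δQ = √(δp² + δr² + δd²) = √(47.5 + 0.750 + 0.383) = 6.97
Q = 125.8.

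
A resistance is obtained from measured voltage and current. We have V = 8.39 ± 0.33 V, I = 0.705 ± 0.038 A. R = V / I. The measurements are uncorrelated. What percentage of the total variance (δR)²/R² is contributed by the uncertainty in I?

65.3%

(δR/R)² = (1·δV/V)² + (-1·δI/I)²
  V term: (1×0.0393)² = 0.00155
  I term: (-1×0.0539)² = 0.00291
Total = 0.00445. Share from I = 0.00291/0.00445 = 0.653.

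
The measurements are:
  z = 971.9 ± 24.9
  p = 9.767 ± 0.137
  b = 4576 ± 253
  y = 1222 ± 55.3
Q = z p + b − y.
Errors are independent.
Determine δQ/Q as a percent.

Let w = z·p = 9493. δw/w = √((1·δz/z)² + (1·δp/p)²) = √(0.000656 + 0.000197) = 0.0292, so δw = 277.
Q = w + b − y: δQ = √(δw² + δb² + δy²) = √(76900 + 64000 + 3060) = 379
Q = 12850, so δQ/Q = 379/12850 = 0.0295.

2.95%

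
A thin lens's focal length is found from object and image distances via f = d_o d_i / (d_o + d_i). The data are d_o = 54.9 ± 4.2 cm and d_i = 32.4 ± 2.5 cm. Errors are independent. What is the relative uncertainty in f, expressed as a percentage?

5.62%

∂f/∂d_o = (d_i/(d_o+d_i))² = 0.138;  ∂f/∂d_i = (d_o/(d_o+d_i))² = 0.395
δf = √((∂f/∂d_o · δd_o)² + (∂f/∂d_i · δd_i)²) = √(0.335 + 0.977) = 1.15 cm
f = 20.4 cm, so δf/f = 1.15/20.4 = 0.0562.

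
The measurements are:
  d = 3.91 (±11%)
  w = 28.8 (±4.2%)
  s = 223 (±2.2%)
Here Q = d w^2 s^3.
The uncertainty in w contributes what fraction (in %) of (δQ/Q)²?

30.0%

(δQ/Q)² = (1·δd/d)² + (2·δw/w)² + (3·δs/s)²
  d term: (1×0.110)² = 0.0121
  w term: (2×0.0420)² = 0.00706
  s term: (3×0.0220)² = 0.00436
Total = 0.0235. Share from w = 0.00706/0.0235 = 0.300.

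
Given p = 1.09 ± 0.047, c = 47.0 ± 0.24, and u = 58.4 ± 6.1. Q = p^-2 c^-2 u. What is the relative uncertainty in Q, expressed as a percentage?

For a monomial Q ∝ p^-2, c^-2, u, fractional errors add in quadrature:
  (-2·δp/p)² = (-2×0.0431)² = 0.00744;  (-2·δc/c)² = (-2×0.00511)² = 0.000104;  (1·δu/u)² = (1×0.104)² = 0.0109
δQ/Q = √(0.0185) = 0.136

13.6%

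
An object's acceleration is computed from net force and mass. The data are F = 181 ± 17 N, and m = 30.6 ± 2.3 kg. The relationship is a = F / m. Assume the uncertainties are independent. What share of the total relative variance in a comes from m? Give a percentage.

39.0%

(δa/a)² = (1·δF/F)² + (-1·δm/m)²
  F term: (1×0.0939)² = 0.00882
  m term: (-1×0.0752)² = 0.00565
Total = 0.0145. Share from m = 0.00565/0.0145 = 0.390.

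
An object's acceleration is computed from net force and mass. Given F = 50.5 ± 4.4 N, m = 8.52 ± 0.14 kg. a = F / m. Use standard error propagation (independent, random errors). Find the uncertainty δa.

Products/powers → add relative errors in quadrature, weighted by exponent:
  (1·δF/F)² = (1×0.0871)² = 0.00759;  (-1·δm/m)² = (-1×0.0164)² = 0.000270
δa/a = √(0.00786) = 0.0887
a = 5.93 m/s^2, so δa = 0.0887 × 5.93 = 0.526 m/s^2.

0.526 m/s^2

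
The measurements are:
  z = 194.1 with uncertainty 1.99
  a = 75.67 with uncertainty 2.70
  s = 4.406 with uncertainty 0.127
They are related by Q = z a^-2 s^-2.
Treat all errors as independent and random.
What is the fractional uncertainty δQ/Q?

0.0923

Relative error in a monomial: (δQ/Q)² = Σ (nᵢ · δxᵢ/xᵢ)².
  (1·δz/z)² = (1×0.0103)² = 0.000105;  (-2·δa/a)² = (-2×0.0357)² = 0.00509;  (-2·δs/s)² = (-2×0.0288)² = 0.00332
δQ/Q = √(0.00852) = 0.0923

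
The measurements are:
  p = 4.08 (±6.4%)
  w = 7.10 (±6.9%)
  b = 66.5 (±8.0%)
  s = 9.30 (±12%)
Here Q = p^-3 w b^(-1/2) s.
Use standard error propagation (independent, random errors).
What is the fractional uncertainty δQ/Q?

Each factor contributes (exponent × relative error)² to (δQ/Q)²:
  (-3·δp/p)² = (-3×0.0640)² = 0.0369;  (1·δw/w)² = (1×0.0690)² = 0.00476;  (−½·δb/b)² = (-0.5×0.0800)² = 0.00160;  (1·δs/s)² = (1×0.120)² = 0.0144
δQ/Q = √(0.0576) = 0.240

0.240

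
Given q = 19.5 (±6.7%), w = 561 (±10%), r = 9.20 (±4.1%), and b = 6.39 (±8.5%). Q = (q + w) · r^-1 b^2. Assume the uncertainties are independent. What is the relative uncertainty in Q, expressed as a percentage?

20.0%

Let u = q + w = 580. δu = √(δq² + δw²) = √(1.71 + 3150) = 56.1, so δu/u = 0.0967.
Q is then a monomial in u, r, b:
δQ/Q = √((δu/u)² + (-1·δr/r)² + (2·δb/b)²) = √(0.00934 + 0.00168 + 0.0289) = 0.200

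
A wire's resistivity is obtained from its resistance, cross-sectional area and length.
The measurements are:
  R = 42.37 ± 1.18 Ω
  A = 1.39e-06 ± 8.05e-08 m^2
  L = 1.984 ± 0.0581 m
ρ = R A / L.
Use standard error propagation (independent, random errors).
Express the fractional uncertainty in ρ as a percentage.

Since ρ is a product/quotient, work with relative uncertainties:
  (1·δR/R)² = (1×0.0278)² = 0.000776;  (1·δA/A)² = (1×0.0579)² = 0.00335;  (-1·δL/L)² = (-1×0.0293)² = 0.000858
δρ/ρ = √(0.00499) = 0.0706

7.06%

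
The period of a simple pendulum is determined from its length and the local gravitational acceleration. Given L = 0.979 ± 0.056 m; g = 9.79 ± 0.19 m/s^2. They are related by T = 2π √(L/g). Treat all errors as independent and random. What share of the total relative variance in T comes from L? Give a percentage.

89.7%

(δT/T)² = (½·δL/L)² + (−½·δg/g)²
  L term: (0.5×0.0572)² = 0.000818
  g term: (-0.5×0.0194)² = 9.42e-05
Total = 0.000912. Share from L = 0.000818/0.000912 = 0.897.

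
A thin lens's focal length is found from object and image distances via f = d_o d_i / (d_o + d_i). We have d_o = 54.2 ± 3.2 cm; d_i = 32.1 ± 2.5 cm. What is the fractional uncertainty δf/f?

∂f/∂d_o = (d_i/(d_o+d_i))² = 0.138;  ∂f/∂d_i = (d_o/(d_o+d_i))² = 0.394
δf = √((∂f/∂d_o · δd_o)² + (∂f/∂d_i · δd_i)²) = √(0.196 + 0.972) = 1.08 cm
f = 20.2 cm, so δf/f = 1.08/20.2 = 0.0536.

0.0536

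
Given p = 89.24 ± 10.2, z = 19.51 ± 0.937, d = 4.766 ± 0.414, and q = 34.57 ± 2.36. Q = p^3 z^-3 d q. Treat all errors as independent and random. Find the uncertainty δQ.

For a monomial Q ∝ p^3, z^-3, d, q, fractional errors add in quadrature:
  (3·δp/p)² = (3×0.114)² = 0.118;  (-3·δz/z)² = (-3×0.0480)² = 0.0208;  (1·δd/d)² = (1×0.0869)² = 0.00755;  (1·δq/q)² = (1×0.0683)² = 0.00466
δQ/Q = √(0.151) = 0.388
Q = 15770, so δQ = 0.388 × 15770 = 6120.

6120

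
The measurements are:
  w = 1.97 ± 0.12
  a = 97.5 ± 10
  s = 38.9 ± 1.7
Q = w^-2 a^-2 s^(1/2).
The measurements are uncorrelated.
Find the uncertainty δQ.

Relative error in a monomial: (δQ/Q)² = Σ (nᵢ · δxᵢ/xᵢ)².
  (-2·δw/w)² = (-2×0.0609)² = 0.0148;  (-2·δa/a)² = (-2×0.103)² = 0.0421;  (½·δs/s)² = (0.5×0.0437)² = 0.000477
δQ/Q = √(0.0574) = 0.240
Q = 0.000169, so δQ = 0.240 × 0.000169 = 4.05e-05.

4.05e-05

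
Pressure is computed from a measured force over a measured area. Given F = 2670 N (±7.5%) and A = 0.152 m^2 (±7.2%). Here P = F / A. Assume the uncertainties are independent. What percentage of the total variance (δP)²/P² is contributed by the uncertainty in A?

48.0%

(δP/P)² = (1·δF/F)² + (-1·δA/A)²
  F term: (1×0.0750)² = 0.00562
  A term: (-1×0.0720)² = 0.00518
Total = 0.0108. Share from A = 0.00518/0.0108 = 0.480.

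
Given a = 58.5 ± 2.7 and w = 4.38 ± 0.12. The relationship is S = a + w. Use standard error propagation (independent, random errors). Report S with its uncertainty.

Sums and differences: (δS)² = Σ (cᵢ δxᵢ)².
  (δa)² = 7.29;  (δw)² = 0.0144
δS = √(7.30) = 2.70
S = 62.9.

62.9 ± 2.70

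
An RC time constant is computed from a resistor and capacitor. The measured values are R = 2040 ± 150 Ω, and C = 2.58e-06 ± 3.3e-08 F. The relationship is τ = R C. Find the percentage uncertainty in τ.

For a monomial τ ∝ R, C, fractional errors add in quadrature:
  (1·δR/R)² = (1×0.0735)² = 0.00541;  (1·δC/C)² = (1×0.0128)² = 0.000164
δτ/τ = √(0.00557) = 0.0746

7.46%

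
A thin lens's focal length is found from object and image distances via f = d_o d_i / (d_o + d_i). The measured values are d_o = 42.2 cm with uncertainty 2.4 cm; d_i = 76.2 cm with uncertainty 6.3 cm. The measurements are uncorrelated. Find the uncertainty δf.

∂f/∂d_o = (d_i/(d_o+d_i))² = 0.414;  ∂f/∂d_i = (d_o/(d_o+d_i))² = 0.127
δf = √((∂f/∂d_o · δd_o)² + (∂f/∂d_i · δd_i)²) = √(0.988 + 0.641) = 1.28 cm

1.28 cm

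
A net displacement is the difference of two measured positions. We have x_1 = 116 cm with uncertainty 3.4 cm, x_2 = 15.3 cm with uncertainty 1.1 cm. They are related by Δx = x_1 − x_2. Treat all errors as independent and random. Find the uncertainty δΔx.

For a sum/difference, combine absolute errors in quadrature:
  (δx_1)² = 11.6;  (δx_2)² = 1.21
δΔx = √(12.8) = 3.57 cm

3.57 cm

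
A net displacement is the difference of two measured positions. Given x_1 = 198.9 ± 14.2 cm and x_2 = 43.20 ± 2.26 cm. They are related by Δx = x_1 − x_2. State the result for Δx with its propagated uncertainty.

155.7 ± 14.4 cm

Each term contributes (cᵢ δxᵢ)² to (δΔx)²:
  (δx_1)² = 202;  (δx_2)² = 5.11
δΔx = √(207) = 14.4 cm
Δx = 155.7 cm.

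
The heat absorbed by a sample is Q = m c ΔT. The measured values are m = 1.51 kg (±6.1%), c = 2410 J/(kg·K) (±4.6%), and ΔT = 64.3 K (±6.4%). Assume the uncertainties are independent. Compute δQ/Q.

0.0997

Each factor contributes (exponent × relative error)² to (δQ/Q)²:
  (1·δm/m)² = (1×0.0610)² = 0.00372;  (1·δc/c)² = (1×0.0460)² = 0.00212;  (1·δΔT/ΔT)² = (1×0.0640)² = 0.00410
δQ/Q = √(0.00993) = 0.0997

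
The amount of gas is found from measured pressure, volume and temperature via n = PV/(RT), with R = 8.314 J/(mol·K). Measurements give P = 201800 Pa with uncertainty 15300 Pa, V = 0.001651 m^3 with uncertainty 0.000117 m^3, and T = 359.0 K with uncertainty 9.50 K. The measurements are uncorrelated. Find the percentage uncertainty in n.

10.7%

Each factor contributes (exponent × relative error)² to (δn/n)²:
  (1·δP/P)² = (1×0.0758)² = 0.00575;  (1·δV/V)² = (1×0.0709)² = 0.00502;  (-1·δT/T)² = (-1×0.0265)² = 0.000700
δn/n = √(0.0115) = 0.107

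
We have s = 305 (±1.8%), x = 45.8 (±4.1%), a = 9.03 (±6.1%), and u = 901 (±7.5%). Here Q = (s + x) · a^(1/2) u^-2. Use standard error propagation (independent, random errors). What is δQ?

0.000200

Let w = s + x = 351. δw = √(δs² + δx²) = √(30.1 + 3.53) = 5.80, so δw/w = 0.0165.
Q is then a monomial in w, a, u:
δQ/Q = √((δw/w)² + (½·δa/a)² + (-2·δu/u)²) = √(0.000274 + 0.000930 + 0.0225) = 0.154
Q = 0.00130, so δQ = 0.154 × 0.00130 = 0.000200.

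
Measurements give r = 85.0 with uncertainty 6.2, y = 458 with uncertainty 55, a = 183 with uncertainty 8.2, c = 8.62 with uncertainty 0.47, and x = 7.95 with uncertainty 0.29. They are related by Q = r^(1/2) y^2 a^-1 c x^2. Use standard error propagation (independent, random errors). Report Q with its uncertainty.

(5.76 ± 1.52) × 10^6

For a monomial Q ∝ r^(1/2), y^2, a^-1, c, x^2, fractional errors add in quadrature:
  (½·δr/r)² = (0.5×0.0729)² = 0.00133;  (2·δy/y)² = (2×0.120)² = 0.0577;  (-1·δa/a)² = (-1×0.0448)² = 0.00201;  (1·δc/c)² = (1×0.0545)² = 0.00297;  (2·δx/x)² = (2×0.0365)² = 0.00532
δQ/Q = √(0.0693) = 0.263
Q = 5.76e+06, so δQ = 0.263 × 5.76e+06 = 1.52e+06.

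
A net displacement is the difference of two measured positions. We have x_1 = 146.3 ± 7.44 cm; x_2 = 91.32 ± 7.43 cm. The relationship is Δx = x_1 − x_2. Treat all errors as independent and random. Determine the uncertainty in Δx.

Absolute uncertainties add in quadrature for a linear combination:
  (δx_1)² = 55.4;  (δx_2)² = 55.2
δΔx = √(111) = 10.5 cm

10.5 cm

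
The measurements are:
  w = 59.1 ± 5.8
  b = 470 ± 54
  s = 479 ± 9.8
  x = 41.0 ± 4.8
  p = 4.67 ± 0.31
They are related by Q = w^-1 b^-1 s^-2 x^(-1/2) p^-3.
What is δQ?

6.26e-14

Relative error in a monomial: (δQ/Q)² = Σ (nᵢ · δxᵢ/xᵢ)².
  (-1·δw/w)² = (-1×0.0981)² = 0.00963;  (-1·δb/b)² = (-1×0.115)² = 0.0132;  (-2·δs/s)² = (-2×0.0205)² = 0.00167;  (−½·δx/x)² = (-0.5×0.117)² = 0.00343;  (-3·δp/p)² = (-3×0.0664)² = 0.0397
δQ/Q = √(0.0676) = 0.260
Q = 2.41e-13, so δQ = 0.260 × 2.41e-13 = 6.26e-14.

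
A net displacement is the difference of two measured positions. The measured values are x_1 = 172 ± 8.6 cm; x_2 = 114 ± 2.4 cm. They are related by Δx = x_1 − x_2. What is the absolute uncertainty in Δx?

8.93 cm

For a sum/difference, combine absolute errors in quadrature:
  (δx_1)² = 74.0;  (δx_2)² = 5.76
δΔx = √(79.7) = 8.93 cm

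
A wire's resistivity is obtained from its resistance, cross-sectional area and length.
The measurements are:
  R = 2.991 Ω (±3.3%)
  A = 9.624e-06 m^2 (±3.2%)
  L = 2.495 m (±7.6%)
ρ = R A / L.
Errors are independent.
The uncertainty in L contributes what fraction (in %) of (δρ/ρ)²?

(δρ/ρ)² = (1·δR/R)² + (1·δA/A)² + (-1·δL/L)²
  R term: (1×0.0330)² = 0.00109
  A term: (1×0.0320)² = 0.00102
  L term: (-1×0.0760)² = 0.00578
Total = 0.00789. Share from L = 0.00578/0.00789 = 0.732.

73.2%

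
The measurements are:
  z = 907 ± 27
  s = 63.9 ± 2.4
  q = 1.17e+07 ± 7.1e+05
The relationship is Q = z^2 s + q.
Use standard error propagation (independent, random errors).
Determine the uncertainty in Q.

Let p = z^2·s = 5.26e+07. δp/p = √((2·δz/z)² + (1·δs/s)²) = √(0.00354 + 0.00141) = 0.0704, so δp = 3.7e+06.
Q = p + q: δQ = √(δp² + δq²) = √(1.37e+13 + 5.04e+11) = 3.77e+06

3.77e+06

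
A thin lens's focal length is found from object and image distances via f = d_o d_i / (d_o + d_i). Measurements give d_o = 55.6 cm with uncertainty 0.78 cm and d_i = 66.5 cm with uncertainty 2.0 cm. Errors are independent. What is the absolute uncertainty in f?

0.475 cm

∂f/∂d_o = (d_i/(d_o+d_i))² = 0.297;  ∂f/∂d_i = (d_o/(d_o+d_i))² = 0.207
δf = √((∂f/∂d_o · δd_o)² + (∂f/∂d_i · δd_i)²) = √(0.0535 + 0.172) = 0.475 cm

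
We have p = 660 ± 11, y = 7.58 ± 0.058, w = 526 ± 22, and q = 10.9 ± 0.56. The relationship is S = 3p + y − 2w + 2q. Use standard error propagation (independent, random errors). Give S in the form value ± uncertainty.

For a sum/difference, combine absolute errors in quadrature:
  (3·δp)² = 1090;  (δy)² = 0.00336;  (2·δw)² = 1940;  (2·δq)² = 1.25
δS = √(3030) = 55.0
S = 957.

957 ± 55.0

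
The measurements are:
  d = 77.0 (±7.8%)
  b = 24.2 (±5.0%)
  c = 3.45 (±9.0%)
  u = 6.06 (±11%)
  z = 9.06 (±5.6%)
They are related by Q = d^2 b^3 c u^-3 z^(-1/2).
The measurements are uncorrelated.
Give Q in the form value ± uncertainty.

(4.33 ± 1.76) × 10^5

For a monomial Q ∝ d^2, b^3, c, u^-3, z^(-1/2), fractional errors add in quadrature:
  (2·δd/d)² = (2×0.0780)² = 0.0243;  (3·δb/b)² = (3×0.0500)² = 0.0225;  (1·δc/c)² = (1×0.0900)² = 0.00810;  (-3·δu/u)² = (-3×0.110)² = 0.109;  (−½·δz/z)² = (-0.5×0.0560)² = 0.000784
δQ/Q = √(0.165) = 0.406
Q = 4.33e+05, so δQ = 0.406 × 4.33e+05 = 1.76e+05.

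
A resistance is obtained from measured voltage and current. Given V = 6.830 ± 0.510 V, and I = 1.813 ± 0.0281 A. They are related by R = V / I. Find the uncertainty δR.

0.287 Ω

For a monomial R ∝ V, I^-1, fractional errors add in quadrature:
  (1·δV/V)² = (1×0.0747)² = 0.00558;  (-1·δI/I)² = (-1×0.0155)² = 0.000240
δR/R = √(0.00582) = 0.0763
R = 3.767 Ω, so δR = 0.0763 × 3.767 = 0.287 Ω.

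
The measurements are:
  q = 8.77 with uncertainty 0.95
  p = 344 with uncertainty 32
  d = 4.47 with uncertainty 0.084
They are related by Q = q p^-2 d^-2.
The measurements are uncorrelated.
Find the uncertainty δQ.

For a monomial Q ∝ q, p^-2, d^-2, fractional errors add in quadrature:
  (1·δq/q)² = (1×0.108)² = 0.0117;  (-2·δp/p)² = (-2×0.0930)² = 0.0346;  (-2·δd/d)² = (-2×0.0188)² = 0.00141
δQ/Q = √(0.0478) = 0.219
Q = 3.71e-06, so δQ = 0.219 × 3.71e-06 = 8.11e-07.

8.11e-07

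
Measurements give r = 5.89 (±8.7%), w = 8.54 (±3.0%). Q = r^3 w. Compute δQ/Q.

Q is a product of powers, so relative uncertainties combine in quadrature:
  (3·δr/r)² = (3×0.0870)² = 0.0681;  (1·δw/w)² = (1×0.0300)² = 0.000900
δQ/Q = √(0.0690) = 0.263

0.263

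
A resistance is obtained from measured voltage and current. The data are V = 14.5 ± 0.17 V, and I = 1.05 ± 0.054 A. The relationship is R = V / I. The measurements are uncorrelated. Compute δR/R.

For a monomial R ∝ V, I^-1, fractional errors add in quadrature:
  (1·δV/V)² = (1×0.0117)² = 0.000137;  (-1·δI/I)² = (-1×0.0514)² = 0.00264
δR/R = √(0.00278) = 0.0527

0.0527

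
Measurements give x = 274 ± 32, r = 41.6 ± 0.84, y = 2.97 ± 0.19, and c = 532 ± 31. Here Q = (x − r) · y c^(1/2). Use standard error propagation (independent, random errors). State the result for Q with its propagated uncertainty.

Let u = x − r = 232. δu = √(δx² + δr²) = √(1020 + 0.706) = 32.0, so δu/u = 0.138.
Q is then a monomial in u, y, c:
δQ/Q = √((δu/u)² + (1·δy/y)² + (½·δc/c)²) = √(0.0190 + 0.00409 + 0.000849) = 0.155
Q = 15900, so δQ = 0.155 × 15900 = 2460.

15900 ± 2460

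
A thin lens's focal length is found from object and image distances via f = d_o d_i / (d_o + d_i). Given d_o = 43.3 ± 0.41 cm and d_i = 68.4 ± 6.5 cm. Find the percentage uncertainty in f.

∂f/∂d_o = (d_i/(d_o+d_i))² = 0.375;  ∂f/∂d_i = (d_o/(d_o+d_i))² = 0.150
δf = √((∂f/∂d_o · δd_o)² + (∂f/∂d_i · δd_i)²) = √(0.0236 + 0.954) = 0.989 cm
f = 26.5 cm, so δf/f = 0.989/26.5 = 0.0373.

3.73%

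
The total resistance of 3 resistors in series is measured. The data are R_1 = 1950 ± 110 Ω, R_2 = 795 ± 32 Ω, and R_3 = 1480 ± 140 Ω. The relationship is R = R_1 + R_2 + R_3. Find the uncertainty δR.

Absolute uncertainties add in quadrature for a linear combination:
  (δR_1)² = 12100;  (δR_2)² = 1020;  (δR_3)² = 19600
δR = √(32700) = 181 Ω

181 Ω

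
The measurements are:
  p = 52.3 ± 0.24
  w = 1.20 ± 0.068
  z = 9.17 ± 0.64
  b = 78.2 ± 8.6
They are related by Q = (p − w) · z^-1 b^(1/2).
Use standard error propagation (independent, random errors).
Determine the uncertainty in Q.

Let u = p − w = 51.1. δu = √(δp² + δw²) = √(0.0576 + 0.00462) = 0.249, so δu/u = 0.00488.
Q is then a monomial in u, z, b:
δQ/Q = √((δu/u)² + (-1·δz/z)² + (½·δb/b)²) = √(2.38e-05 + 0.00487 + 0.00302) = 0.0890
Q = 49.3, so δQ = 0.0890 × 49.3 = 4.39.

4.39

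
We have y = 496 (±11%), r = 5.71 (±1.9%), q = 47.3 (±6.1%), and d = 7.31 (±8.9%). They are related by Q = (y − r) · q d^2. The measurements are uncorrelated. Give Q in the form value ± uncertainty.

Let u = y − r = 490. δu = √(δy² + δr²) = √(2980 + 0.0118) = 54.6, so δu/u = 0.111.
Q is then a monomial in u, q, d:
δQ/Q = √((δu/u)² + (1·δq/q)² + (2·δd/d)²) = √(0.0124 + 0.00372 + 0.0317) = 0.219
Q = 1.24e+06, so δQ = 0.219 × 1.24e+06 = 2.71e+05.

(1.24 ± 0.271) × 10^6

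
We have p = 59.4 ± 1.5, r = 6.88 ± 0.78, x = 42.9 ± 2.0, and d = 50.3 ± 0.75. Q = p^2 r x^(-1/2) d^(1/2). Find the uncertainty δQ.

Q is a product of powers, so relative uncertainties combine in quadrature:
  (2·δp/p)² = (2×0.0253)² = 0.00255;  (1·δr/r)² = (1×0.113)² = 0.0129;  (−½·δx/x)² = (-0.5×0.0466)² = 0.000543;  (½·δd/d)² = (0.5×0.0149)² = 5.56e-05
δQ/Q = √(0.0160) = 0.127
Q = 26300, so δQ = 0.127 × 26300 = 3330.

3330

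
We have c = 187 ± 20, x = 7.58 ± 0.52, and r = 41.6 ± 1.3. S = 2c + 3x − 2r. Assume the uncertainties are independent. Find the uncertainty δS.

40.1

For a sum/difference, combine absolute errors in quadrature:
  (2·δc)² = 1600;  (3·δx)² = 2.43;  (2·δr)² = 6.76
δS = √(1610) = 40.1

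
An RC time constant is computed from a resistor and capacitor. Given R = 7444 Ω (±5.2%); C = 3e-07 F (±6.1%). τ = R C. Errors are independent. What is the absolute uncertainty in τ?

0.000179 s

Each factor contributes (exponent × relative error)² to (δτ/τ)²:
  (1·δR/R)² = (1×0.0520)² = 0.00270;  (1·δC/C)² = (1×0.0610)² = 0.00372
δτ/τ = √(0.00643) = 0.0802
τ = 0.002233 s, so δτ = 0.0802 × 0.002233 = 0.000179 s.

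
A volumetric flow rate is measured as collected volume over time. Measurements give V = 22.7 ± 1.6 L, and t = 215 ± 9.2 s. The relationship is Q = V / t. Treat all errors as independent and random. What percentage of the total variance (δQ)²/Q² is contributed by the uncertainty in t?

26.9%

(δQ/Q)² = (1·δV/V)² + (-1·δt/t)²
  V term: (1×0.0705)² = 0.00497
  t term: (-1×0.0428)² = 0.00183
Total = 0.00680. Share from t = 0.00183/0.00680 = 0.269.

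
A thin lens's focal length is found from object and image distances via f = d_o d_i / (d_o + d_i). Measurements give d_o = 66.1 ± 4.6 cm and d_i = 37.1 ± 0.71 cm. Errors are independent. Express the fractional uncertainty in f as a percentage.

∂f/∂d_o = (d_i/(d_o+d_i))² = 0.129;  ∂f/∂d_i = (d_o/(d_o+d_i))² = 0.410
δf = √((∂f/∂d_o · δd_o)² + (∂f/∂d_i · δd_i)²) = √(0.353 + 0.0848) = 0.662 cm
f = 23.8 cm, so δf/f = 0.662/23.8 = 0.0279.

2.79%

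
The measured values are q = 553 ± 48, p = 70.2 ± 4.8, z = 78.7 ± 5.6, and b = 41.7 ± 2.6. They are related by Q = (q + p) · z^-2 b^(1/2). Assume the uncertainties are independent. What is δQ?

0.107

Let u = q + p = 623. δu = √(δq² + δp²) = √(2300 + 23.0) = 48.2, so δu/u = 0.0774.
Q is then a monomial in u, z, b:
δQ/Q = √((δu/u)² + (-2·δz/z)² + (½·δb/b)²) = √(0.00599 + 0.0203 + 0.000972) = 0.165
Q = 0.650, so δQ = 0.165 × 0.650 = 0.107.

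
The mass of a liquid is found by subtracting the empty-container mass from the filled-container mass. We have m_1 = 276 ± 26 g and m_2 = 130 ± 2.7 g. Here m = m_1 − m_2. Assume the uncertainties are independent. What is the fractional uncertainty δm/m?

Each term contributes (cᵢ δxᵢ)² to (δm)²:
  (δm_1)² = 676;  (δm_2)² = 7.29
δm = √(683) = 26.1 g
m = 146 g, so δm/m = 26.1/146 = 0.179.

0.179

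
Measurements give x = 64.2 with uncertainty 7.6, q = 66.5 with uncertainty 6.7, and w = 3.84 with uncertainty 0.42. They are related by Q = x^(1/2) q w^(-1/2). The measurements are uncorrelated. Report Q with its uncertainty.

For a monomial Q ∝ x^(1/2), q, w^(-1/2), fractional errors add in quadrature:
  (½·δx/x)² = (0.5×0.118)² = 0.00350;  (1·δq/q)² = (1×0.101)² = 0.0102;  (−½·δw/w)² = (-0.5×0.109)² = 0.00299
δQ/Q = √(0.0166) = 0.129
Q = 272, so δQ = 0.129 × 272 = 35.1.

272 ± 35.1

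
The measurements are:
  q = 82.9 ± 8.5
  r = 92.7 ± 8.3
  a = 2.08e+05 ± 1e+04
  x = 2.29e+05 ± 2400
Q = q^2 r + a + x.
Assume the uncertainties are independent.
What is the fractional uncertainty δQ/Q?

Let p = q^2·r = 6.37e+05. δp/p = √((2·δq/q)² + (1·δr/r)²) = √(0.0421 + 0.00802) = 0.224, so δp = 1.43e+05.
Q = p + a + x: δQ = √(δp² + δa² + δx²) = √(2.03e+10 + 1e+08 + 5.76e+06) = 1.43e+05
Q = 1.07e+06, so δQ/Q = 1.43e+05/1.07e+06 = 0.133.

0.133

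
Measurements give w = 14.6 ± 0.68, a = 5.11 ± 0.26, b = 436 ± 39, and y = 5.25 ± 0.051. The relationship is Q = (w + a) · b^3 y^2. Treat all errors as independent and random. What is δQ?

1.22e+10

Let u = w + a = 19.7. δu = √(δw² + δa²) = √(0.462 + 0.0676) = 0.728, so δu/u = 0.0369.
Q is then a monomial in u, b, y:
δQ/Q = √((δu/u)² + (3·δb/b)² + (2·δy/y)²) = √(0.00136 + 0.0720 + 0.000377) = 0.272
Q = 4.5e+10, so δQ = 0.272 × 4.5e+10 = 1.22e+10.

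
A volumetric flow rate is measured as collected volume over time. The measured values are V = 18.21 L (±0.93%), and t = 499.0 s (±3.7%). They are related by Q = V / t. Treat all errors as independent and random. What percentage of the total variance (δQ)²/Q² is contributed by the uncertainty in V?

(δQ/Q)² = (1·δV/V)² + (-1·δt/t)²
  V term: (1×0.00930)² = 8.65e-05
  t term: (-1×0.0370)² = 0.00137
Total = 0.00146. Share from V = 8.65e-05/0.00146 = 0.0594.

5.94%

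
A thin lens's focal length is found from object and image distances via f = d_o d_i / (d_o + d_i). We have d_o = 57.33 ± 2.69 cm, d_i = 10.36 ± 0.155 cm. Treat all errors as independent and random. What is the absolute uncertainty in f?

∂f/∂d_o = (d_i/(d_o+d_i))² = 0.0234;  ∂f/∂d_i = (d_o/(d_o+d_i))² = 0.717
δf = √((∂f/∂d_o · δd_o)² + (∂f/∂d_i · δd_i)²) = √(0.00397 + 0.0124) = 0.128 cm

0.128 cm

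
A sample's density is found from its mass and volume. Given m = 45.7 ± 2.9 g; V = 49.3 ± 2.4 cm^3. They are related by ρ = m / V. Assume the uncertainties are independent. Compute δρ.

Products/powers → add relative errors in quadrature, weighted by exponent:
  (1·δm/m)² = (1×0.0635)² = 0.00403;  (-1·δV/V)² = (-1×0.0487)² = 0.00237
δρ/ρ = √(0.00640) = 0.0800
ρ = 0.927 g/cm^3, so δρ = 0.0800 × 0.927 = 0.0741 g/cm^3.

0.0741 g/cm^3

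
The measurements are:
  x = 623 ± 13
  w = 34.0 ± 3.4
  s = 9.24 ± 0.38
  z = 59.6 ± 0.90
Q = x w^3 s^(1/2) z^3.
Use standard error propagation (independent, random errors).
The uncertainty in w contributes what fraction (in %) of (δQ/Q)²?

(δQ/Q)² = (1·δx/x)² + (3·δw/w)² + (½·δs/s)² + (3·δz/z)²
  x term: (1×0.0209)² = 0.000435
  w term: (3×0.100)² = 0.0900
  s term: (0.5×0.0411)² = 0.000423
  z term: (3×0.0151)² = 0.00205
Total = 0.0929. Share from w = 0.0900/0.0929 = 0.969.

96.9%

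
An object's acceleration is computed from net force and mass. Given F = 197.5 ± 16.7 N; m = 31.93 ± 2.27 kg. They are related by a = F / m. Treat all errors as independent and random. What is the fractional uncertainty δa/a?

0.110

a is a product of powers, so relative uncertainties combine in quadrature:
  (1·δF/F)² = (1×0.0846)² = 0.00715;  (-1·δm/m)² = (-1×0.0711)² = 0.00505
δa/a = √(0.0122) = 0.110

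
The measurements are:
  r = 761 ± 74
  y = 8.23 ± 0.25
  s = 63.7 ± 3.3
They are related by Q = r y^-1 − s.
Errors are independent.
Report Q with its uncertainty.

Let p = r·y^-1 = 92.5. δp/p = √((1·δr/r)² + (-1·δy/y)²) = √(0.00946 + 0.000923) = 0.102, so δp = 9.42.
Q = p − s: δQ = √(δp² + δs²) = √(88.7 + 10.9) = 9.98
Q = 28.8.

28.8 ± 9.98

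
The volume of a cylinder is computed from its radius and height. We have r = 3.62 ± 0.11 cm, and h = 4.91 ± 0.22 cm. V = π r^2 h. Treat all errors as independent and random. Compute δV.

Products/powers → add relative errors in quadrature, weighted by exponent:
  (2·δr/r)² = (2×0.0304)² = 0.00369;  (1·δh/h)² = (1×0.0448)² = 0.00201
δV/V = √(0.00570) = 0.0755
V = 202 cm^3, so δV = 0.0755 × 202 = 15.3 cm^3.

15.3 cm^3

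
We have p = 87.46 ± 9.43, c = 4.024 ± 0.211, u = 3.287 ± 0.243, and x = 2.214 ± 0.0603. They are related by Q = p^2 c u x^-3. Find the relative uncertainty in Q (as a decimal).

Products/powers → add relative errors in quadrature, weighted by exponent:
  (2·δp/p)² = (2×0.108)² = 0.0465;  (1·δc/c)² = (1×0.0524)² = 0.00275;  (1·δu/u)² = (1×0.0739)² = 0.00547;  (-3·δx/x)² = (-3×0.0272)² = 0.00668
δQ/Q = √(0.0614) = 0.248

0.248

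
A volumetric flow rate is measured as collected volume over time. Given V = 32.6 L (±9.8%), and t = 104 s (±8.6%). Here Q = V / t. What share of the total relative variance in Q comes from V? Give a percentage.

(δQ/Q)² = (1·δV/V)² + (-1·δt/t)²
  V term: (1×0.0980)² = 0.00960
  t term: (-1×0.0860)² = 0.00740
Total = 0.0170. Share from V = 0.00960/0.0170 = 0.565.

56.5%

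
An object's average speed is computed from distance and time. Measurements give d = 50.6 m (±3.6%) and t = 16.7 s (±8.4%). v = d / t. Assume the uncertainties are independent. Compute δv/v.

0.0914

Relative error in a monomial: (δv/v)² = Σ (nᵢ · δxᵢ/xᵢ)².
  (1·δd/d)² = (1×0.0360)² = 0.00130;  (-1·δt/t)² = (-1×0.0840)² = 0.00706
δv/v = √(0.00835) = 0.0914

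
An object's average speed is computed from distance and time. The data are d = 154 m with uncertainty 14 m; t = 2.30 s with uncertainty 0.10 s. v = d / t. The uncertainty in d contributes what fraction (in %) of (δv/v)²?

81.4%

(δv/v)² = (1·δd/d)² + (-1·δt/t)²
  d term: (1×0.0909)² = 0.00826
  t term: (-1×0.0435)² = 0.00189
Total = 0.0102. Share from d = 0.00826/0.0102 = 0.814.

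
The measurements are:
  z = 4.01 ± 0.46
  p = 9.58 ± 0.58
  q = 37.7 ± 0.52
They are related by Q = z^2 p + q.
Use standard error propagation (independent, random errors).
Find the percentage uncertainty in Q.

19.1%

Let w = z^2·p = 154. δw/w = √((2·δz/z)² + (1·δp/p)²) = √(0.0526 + 0.00367) = 0.237, so δw = 36.6.
Q = w + q: δQ = √(δw² + δq²) = √(1340 + 0.270) = 36.6
Q = 192, so δQ/Q = 36.6/192 = 0.191.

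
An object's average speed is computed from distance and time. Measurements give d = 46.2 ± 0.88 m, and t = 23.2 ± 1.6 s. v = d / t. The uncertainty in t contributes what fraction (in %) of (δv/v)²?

(δv/v)² = (1·δd/d)² + (-1·δt/t)²
  d term: (1×0.0190)² = 0.000363
  t term: (-1×0.0690)² = 0.00476
Total = 0.00512. Share from t = 0.00476/0.00512 = 0.929.

92.9%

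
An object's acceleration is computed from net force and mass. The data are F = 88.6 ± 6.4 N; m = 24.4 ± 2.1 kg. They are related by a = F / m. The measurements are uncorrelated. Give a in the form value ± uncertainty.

a is a product of powers, so relative uncertainties combine in quadrature:
  (1·δF/F)² = (1×0.0722)² = 0.00522;  (-1·δm/m)² = (-1×0.0861)² = 0.00741
δa/a = √(0.0126) = 0.112
a = 3.63 m/s^2, so δa = 0.112 × 3.63 = 0.408 m/s^2.

3.63 ± 0.408 m/s^2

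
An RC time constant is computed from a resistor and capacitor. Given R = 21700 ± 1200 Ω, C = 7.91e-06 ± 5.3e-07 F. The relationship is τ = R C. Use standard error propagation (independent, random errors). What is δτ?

Since τ is a product/quotient, work with relative uncertainties:
  (1·δR/R)² = (1×0.0553)² = 0.00306;  (1·δC/C)² = (1×0.0670)² = 0.00449
δτ/τ = √(0.00755) = 0.0869
τ = 0.172 s, so δτ = 0.0869 × 0.172 = 0.0149 s.

0.0149 s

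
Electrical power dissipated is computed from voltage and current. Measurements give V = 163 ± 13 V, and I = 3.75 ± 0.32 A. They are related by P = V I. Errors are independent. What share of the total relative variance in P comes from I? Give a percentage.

53.4%

(δP/P)² = (1·δV/V)² + (1·δI/I)²
  V term: (1×0.0798)² = 0.00636
  I term: (1×0.0853)² = 0.00728
Total = 0.0136. Share from I = 0.00728/0.0136 = 0.534.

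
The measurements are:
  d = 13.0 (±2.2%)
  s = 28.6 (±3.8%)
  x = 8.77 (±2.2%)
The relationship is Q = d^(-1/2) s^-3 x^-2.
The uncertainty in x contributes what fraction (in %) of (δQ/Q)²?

12.9%

(δQ/Q)² = (−½·δd/d)² + (-3·δs/s)² + (-2·δx/x)²
  d term: (-0.5×0.0220)² = 0.000121
  s term: (-3×0.0380)² = 0.0130
  x term: (-2×0.0220)² = 0.00194
Total = 0.0151. Share from x = 0.00194/0.0151 = 0.129.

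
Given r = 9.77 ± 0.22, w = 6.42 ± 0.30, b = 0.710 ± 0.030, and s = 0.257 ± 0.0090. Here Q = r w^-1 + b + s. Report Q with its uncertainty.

2.49 ± 0.0849

Let p = r·w^-1 = 1.52. δp/p = √((1·δr/r)² + (-1·δw/w)²) = √(0.000507 + 0.00218) = 0.0519, so δp = 0.0789.
Q = p + b + s: δQ = √(δp² + δb² + δs²) = √(0.00623 + 0.000900 + 8.1e-05) = 0.0849
Q = 2.49.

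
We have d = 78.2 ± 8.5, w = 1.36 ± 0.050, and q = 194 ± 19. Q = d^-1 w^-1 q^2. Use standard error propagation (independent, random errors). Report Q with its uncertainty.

Since Q is a product/quotient, work with relative uncertainties:
  (-1·δd/d)² = (-1×0.109)² = 0.0118;  (-1·δw/w)² = (-1×0.0368)² = 0.00135;  (2·δq/q)² = (2×0.0979)² = 0.0384
δQ/Q = √(0.0515) = 0.227
Q = 354, so δQ = 0.227 × 354 = 80.3.

354 ± 80.3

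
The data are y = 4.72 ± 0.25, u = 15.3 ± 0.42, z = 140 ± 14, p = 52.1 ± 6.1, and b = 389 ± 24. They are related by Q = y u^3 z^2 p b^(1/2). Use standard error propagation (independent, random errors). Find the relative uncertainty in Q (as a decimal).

0.253

For a monomial Q ∝ y, u^3, z^2, p, b^(1/2), fractional errors add in quadrature:
  (1·δy/y)² = (1×0.0530)² = 0.00281;  (3·δu/u)² = (3×0.0275)² = 0.00678;  (2·δz/z)² = (2×0.100)² = 0.0400;  (1·δp/p)² = (1×0.117)² = 0.0137;  (½·δb/b)² = (0.5×0.0617)² = 0.000952
δQ/Q = √(0.0642) = 0.253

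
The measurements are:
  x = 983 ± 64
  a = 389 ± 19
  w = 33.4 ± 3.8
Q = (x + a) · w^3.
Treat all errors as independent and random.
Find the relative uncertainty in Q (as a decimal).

0.345

Let u = x + a = 1370. δu = √(δx² + δa²) = √(4100 + 361) = 66.8, so δu/u = 0.0487.
Q is then a monomial in u, w:
δQ/Q = √((δu/u)² + (3·δw/w)²) = √(0.00237 + 0.116) = 0.345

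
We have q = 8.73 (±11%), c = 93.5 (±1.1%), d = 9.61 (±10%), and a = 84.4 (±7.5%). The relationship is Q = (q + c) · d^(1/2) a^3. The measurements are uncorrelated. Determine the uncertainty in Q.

Let u = q + c = 102. δu = √(δq² + δc²) = √(0.922 + 1.06) = 1.41, so δu/u = 0.0138.
Q is then a monomial in u, d, a:
δQ/Q = √((δu/u)² + (½·δd/d)² + (3·δa/a)²) = √(0.000189 + 0.00250 + 0.0506) = 0.231
Q = 1.91e+08, so δQ = 0.231 × 1.91e+08 = 4.4e+07.

4.4e+07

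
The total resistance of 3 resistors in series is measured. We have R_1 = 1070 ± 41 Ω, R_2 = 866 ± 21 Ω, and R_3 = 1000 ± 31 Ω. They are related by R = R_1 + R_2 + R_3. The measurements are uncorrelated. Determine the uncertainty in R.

Absolute uncertainties add in quadrature for a linear combination:
  (δR_1)² = 1680;  (δR_2)² = 441;  (δR_3)² = 961
δR = √(3080) = 55.5 Ω

55.5 Ω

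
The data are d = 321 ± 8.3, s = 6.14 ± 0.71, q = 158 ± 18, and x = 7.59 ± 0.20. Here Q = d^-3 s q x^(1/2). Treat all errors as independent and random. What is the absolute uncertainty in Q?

For a monomial Q ∝ d^-3, s, q, x^(1/2), fractional errors add in quadrature:
  (-3·δd/d)² = (-3×0.0259)² = 0.00602;  (1·δs/s)² = (1×0.116)² = 0.0134;  (1·δq/q)² = (1×0.114)² = 0.0130;  (½·δx/x)² = (0.5×0.0264)² = 0.000174
δQ/Q = √(0.0325) = 0.180
Q = 8.08e-05, so δQ = 0.180 × 8.08e-05 = 1.46e-05.

1.46e-05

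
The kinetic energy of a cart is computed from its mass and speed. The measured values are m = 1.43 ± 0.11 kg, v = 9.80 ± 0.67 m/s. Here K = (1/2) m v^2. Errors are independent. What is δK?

10.8 J

K is a product of powers, so relative uncertainties combine in quadrature:
  (1·δm/m)² = (1×0.0769)² = 0.00592;  (2·δv/v)² = (2×0.0684)² = 0.0187
δK/K = √(0.0246) = 0.157
K = 68.7 J, so δK = 0.157 × 68.7 = 10.8 J.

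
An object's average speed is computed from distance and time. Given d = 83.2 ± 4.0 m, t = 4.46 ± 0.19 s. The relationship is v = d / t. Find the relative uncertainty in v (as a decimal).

0.0642

Since v is a product/quotient, work with relative uncertainties:
  (1·δd/d)² = (1×0.0481)² = 0.00231;  (-1·δt/t)² = (-1×0.0426)² = 0.00181
δv/v = √(0.00413) = 0.0642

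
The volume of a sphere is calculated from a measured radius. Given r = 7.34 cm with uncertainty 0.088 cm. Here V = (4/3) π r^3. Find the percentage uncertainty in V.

V is a product of powers, so relative uncertainties combine in quadrature:
  (3·δr/r)² = (3×0.0120)² = 0.00129
δV/V = √(0.00129) = 0.0360

3.60%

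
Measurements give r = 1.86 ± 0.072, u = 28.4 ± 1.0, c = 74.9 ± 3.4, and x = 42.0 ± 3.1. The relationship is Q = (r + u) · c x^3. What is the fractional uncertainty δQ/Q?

Let w = r + u = 30.3. δw = √(δr² + δu²) = √(0.00518 + 1.00) = 1.00, so δw/w = 0.0331.
Q is then a monomial in w, c, x:
δQ/Q = √((δw/w)² + (1·δc/c)² + (3·δx/x)²) = √(0.00110 + 0.00206 + 0.0490) = 0.228

0.228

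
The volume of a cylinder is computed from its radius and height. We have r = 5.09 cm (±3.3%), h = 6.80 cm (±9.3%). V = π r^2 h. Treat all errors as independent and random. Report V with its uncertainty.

553 ± 63.1 cm^3

Products/powers → add relative errors in quadrature, weighted by exponent:
  (2·δr/r)² = (2×0.0330)² = 0.00436;  (1·δh/h)² = (1×0.0930)² = 0.00865
δV/V = √(0.0130) = 0.114
V = 553 cm^3, so δV = 0.114 × 553 = 63.1 cm^3.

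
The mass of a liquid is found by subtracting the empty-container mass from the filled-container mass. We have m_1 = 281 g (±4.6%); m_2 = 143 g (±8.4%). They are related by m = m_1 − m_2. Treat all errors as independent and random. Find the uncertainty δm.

For a sum/difference, combine absolute errors in quadrature:
  (δm_1)² = 167;  (δm_2)² = 144
δm = √(311) = 17.6 g

17.6 g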